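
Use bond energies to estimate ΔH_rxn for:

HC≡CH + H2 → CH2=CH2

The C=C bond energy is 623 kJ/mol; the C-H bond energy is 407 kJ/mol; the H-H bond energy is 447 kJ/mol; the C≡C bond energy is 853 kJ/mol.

ΔH ≈ −137 kJ

Bonds broken (reactants):
  C≡C: 1 × 853 = 853
  C-H: 2 × 407 = 814
  H-H: 1 × 447 = 447
  Σ(broken) = 2114 kJ
Bonds formed (products):
  C-H: 4 × 407 = 1628
  C=C: 1 × 623 = 623
  Σ(formed) = 2251 kJ
ΔH = Σ(broken) − Σ(formed) = 2114 − 2251 = −137 kJ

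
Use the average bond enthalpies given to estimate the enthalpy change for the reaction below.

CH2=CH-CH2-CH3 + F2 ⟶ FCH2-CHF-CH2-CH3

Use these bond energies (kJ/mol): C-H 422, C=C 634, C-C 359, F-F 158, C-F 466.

Bonds broken (reactants):
  C-C: 2 × 359 = 718
  C-H: 8 × 422 = 3376
  C=C: 1 × 634 = 634
  F-F: 1 × 158 = 158
  Σ(broken) = 4886 kJ
Bonds formed (products):
  C-C: 3 × 359 = 1077
  C-F: 2 × 466 = 932
  C-H: 8 × 422 = 3376
  Σ(formed) = 5385 kJ
ΔH = Σ(broken) − Σ(formed) = 4886 − 5385 = −499 kJ

ΔH ≈ −499 kJ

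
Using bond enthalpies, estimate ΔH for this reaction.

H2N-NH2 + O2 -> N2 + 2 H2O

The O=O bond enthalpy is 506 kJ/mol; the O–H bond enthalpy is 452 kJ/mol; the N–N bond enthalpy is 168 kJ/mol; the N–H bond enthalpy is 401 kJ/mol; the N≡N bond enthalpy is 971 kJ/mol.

ΔH ≈ −501 kJ

Bonds broken (reactants):
  N–H: 4 × 401 = 1604
  N–N: 1 × 168 = 168
  O=O: 1 × 506 = 506
  Σ(broken) = 2278 kJ
Bonds formed (products):
  N≡N: 1 × 971 = 971
  O–H: 4 × 452 = 1808
  Σ(formed) = 2779 kJ
ΔH = Σ(broken) − Σ(formed) = 2278 − 2779 = −501 kJ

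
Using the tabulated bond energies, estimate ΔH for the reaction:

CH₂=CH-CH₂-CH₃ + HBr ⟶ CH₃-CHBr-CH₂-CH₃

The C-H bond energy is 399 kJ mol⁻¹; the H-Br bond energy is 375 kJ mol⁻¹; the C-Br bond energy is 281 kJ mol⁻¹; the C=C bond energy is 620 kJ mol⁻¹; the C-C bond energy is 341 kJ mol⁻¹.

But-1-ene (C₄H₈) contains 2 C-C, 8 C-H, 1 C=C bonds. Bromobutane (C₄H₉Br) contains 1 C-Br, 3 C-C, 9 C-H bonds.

ΔH ≈ −26 kJ

Bonds broken (reactants):
  C-C: 2 × 341 = 682
  C-H: 8 × 399 = 3192
  C=C: 1 × 620 = 620
  H-Br: 1 × 375 = 375
  Σ(broken) = 4869 kJ
Bonds formed (products):
  C-Br: 1 × 281 = 281
  C-C: 3 × 341 = 1023
  C-H: 9 × 399 = 3591
  Σ(formed) = 4895 kJ
ΔH = Σ(broken) − Σ(formed) = 4869 − 4895 = −26 kJ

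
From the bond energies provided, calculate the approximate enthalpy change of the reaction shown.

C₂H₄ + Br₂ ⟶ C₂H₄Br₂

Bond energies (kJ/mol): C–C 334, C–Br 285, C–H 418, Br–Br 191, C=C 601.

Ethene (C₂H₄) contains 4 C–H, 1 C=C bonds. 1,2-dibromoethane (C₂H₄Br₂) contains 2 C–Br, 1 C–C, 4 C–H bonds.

ΔH ≈ −112 kJ

Bonds broken (reactants):
  Br–Br: 1 × 191 = 191
  C–H: 4 × 418 = 1672
  C=C: 1 × 601 = 601
  Σ(broken) = 2464 kJ
Bonds formed (products):
  C–Br: 2 × 285 = 570
  C–C: 1 × 334 = 334
  C–H: 4 × 418 = 1672
  Σ(formed) = 2576 kJ
ΔH = Σ(broken) − Σ(formed) = 2464 − 2576 = −112 kJ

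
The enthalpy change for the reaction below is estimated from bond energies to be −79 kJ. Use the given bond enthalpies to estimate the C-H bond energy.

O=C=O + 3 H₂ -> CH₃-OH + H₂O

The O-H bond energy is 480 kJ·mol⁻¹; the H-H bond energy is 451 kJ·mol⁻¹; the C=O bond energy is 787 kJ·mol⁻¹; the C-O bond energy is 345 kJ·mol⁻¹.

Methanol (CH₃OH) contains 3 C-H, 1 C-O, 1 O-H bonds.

D(C-H) ≈ 407 kJ/mol

Let D be the C-H bond energy.
Σ(broken) = 2×787 + 3×451 = 2927
Σ(formed) = 3×D + 1×345 + 3×480 = 1785 + 3D
ΔH = Σ(broken) − Σ(formed) = (2927) − (1785 + 3D) = +1142 − 3D
Setting this equal to −79 kJ gives 3D = 1221, so D = 407 kJ/mol.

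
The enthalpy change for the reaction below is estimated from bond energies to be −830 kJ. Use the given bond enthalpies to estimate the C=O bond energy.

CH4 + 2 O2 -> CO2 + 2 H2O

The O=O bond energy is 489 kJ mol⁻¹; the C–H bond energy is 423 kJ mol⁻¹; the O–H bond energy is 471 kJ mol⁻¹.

Let D be the C=O bond energy.
Σ(broken) = 4×423 + 2×489 = 2670
Σ(formed) = 2×D + 4×471 = 1884 + 2D
ΔH = Σ(broken) − Σ(formed) = (2670) − (1884 + 2D) = +786 − 2D
Setting this equal to −830 kJ gives 2D = 1616, so D = 808 kJ/mol.

D(C=O) ≈ 808 kJ/mol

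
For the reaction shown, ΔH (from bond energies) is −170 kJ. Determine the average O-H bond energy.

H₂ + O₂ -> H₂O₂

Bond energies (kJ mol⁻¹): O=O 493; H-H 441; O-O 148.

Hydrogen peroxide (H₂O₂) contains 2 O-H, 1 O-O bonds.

D(O-H) ≈ 478 kJ/mol

Let D be the O-H bond energy.
Σ(broken) = 1×441 + 1×493 = 934
Σ(formed) = 2×D + 1×148 = 148 + 2D
ΔH = Σ(broken) − Σ(formed) = (934) − (148 + 2D) = +786 − 2D
Setting this equal to −170 kJ gives 2D = 956, so D = 478 kJ/mol.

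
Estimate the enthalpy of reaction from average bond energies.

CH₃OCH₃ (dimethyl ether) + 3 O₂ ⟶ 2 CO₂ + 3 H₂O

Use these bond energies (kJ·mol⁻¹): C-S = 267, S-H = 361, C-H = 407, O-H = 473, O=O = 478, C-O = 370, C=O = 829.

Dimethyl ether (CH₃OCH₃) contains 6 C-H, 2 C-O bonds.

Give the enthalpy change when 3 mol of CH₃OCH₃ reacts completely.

ΔH = −4614 kJ

Bonds broken (reactants):
  C-H: 6 × 407 = 2442
  C-O: 2 × 370 = 740
  O=O: 3 × 478 = 1434
  Σ(broken) = 4616 kJ
Bonds formed (products):
  C=O: 4 × 829 = 3316
  O-H: 6 × 473 = 2838
  Σ(formed) = 6154 kJ
ΔH = Σ(broken) − Σ(formed) = 4616 − 6154 = −1538 kJ
For 3× the reaction as written: 3 × (−1538) = −4614 kJ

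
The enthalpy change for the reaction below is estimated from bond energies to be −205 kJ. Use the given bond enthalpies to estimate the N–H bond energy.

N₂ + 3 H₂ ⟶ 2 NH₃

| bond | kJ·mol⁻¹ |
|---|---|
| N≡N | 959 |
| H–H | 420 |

Let D be the N–H bond energy.
Σ(broken) = 3×420 + 1×959 = 2219
Σ(formed) = 6×D = 6D
ΔH = Σ(broken) − Σ(formed) = (2219) − (6D) = +2219 − 6D
Setting this equal to −205 kJ gives 6D = 2424, so D = 404 kJ/mol.

D(N–H) ≈ 404 kJ/mol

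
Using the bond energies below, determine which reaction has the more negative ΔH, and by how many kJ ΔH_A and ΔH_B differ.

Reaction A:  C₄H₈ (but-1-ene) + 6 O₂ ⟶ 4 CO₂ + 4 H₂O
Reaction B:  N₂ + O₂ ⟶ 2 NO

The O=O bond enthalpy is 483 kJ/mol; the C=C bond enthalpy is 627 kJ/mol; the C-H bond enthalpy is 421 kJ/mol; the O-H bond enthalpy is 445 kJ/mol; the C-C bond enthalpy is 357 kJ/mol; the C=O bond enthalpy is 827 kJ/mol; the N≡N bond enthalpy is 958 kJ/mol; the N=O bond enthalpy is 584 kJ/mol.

Reaction A, by 2842 kJ

Reaction A:
  Bonds broken (reactants):
    C-C: 2 × 357 = 714
    C-H: 8 × 421 = 3368
    C=C: 1 × 627 = 627
    O=O: 6 × 483 = 2898
    Σ(broken) = 7607 kJ
  Bonds formed (products):
    C=O: 8 × 827 = 6616
    O-H: 8 × 445 = 3560
    Σ(formed) = 10176 kJ
  ΔH_A = 7607 − 10176 = −2569 kJ
Reaction B:
  Bonds broken (reactants):
    N≡N: 1 × 958 = 958
    O=O: 1 × 483 = 483
    Σ(broken) = 1441 kJ
  Bonds formed (products):
    N=O: 2 × 584 = 1168
    Σ(formed) = 1168 kJ
  ΔH_B = 1441 − 1168 = +273 kJ
ΔH_A − ΔH_B = −2842 kJ, so reaction A has the more negative ΔH; |ΔH_A − ΔH_B| = 2842 kJ.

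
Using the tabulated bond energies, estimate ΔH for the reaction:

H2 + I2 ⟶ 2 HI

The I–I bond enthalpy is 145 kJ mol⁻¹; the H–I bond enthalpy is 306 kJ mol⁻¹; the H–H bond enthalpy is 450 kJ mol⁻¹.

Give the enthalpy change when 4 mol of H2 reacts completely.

ΔH = −68 kJ

Bonds broken (reactants):
  H–H: 1 × 450 = 450
  I–I: 1 × 145 = 145
  Σ(broken) = 595 kJ
Bonds formed (products):
  H–I: 2 × 306 = 612
  Σ(formed) = 612 kJ
ΔH = Σ(broken) − Σ(formed) = 595 − 612 = −17 kJ
For 4× the reaction as written: 4 × (−17) = −68 kJ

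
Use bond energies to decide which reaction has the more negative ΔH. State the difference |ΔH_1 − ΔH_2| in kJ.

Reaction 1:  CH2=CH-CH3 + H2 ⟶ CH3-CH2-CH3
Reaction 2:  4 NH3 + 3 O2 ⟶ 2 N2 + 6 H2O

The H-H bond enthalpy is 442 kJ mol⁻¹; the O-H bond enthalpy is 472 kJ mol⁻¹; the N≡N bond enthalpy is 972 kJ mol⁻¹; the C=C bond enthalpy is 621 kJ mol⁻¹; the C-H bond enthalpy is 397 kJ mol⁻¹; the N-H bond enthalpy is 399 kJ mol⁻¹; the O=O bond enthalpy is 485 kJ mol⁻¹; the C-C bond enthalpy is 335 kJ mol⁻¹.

Reaction 1:
  Bonds broken (reactants):
    C-C: 1 × 335 = 335
    C-H: 6 × 397 = 2382
    C=C: 1 × 621 = 621
    H-H: 1 × 442 = 442
    Σ(broken) = 3780 kJ
  Bonds formed (products):
    C-C: 2 × 335 = 670
    C-H: 8 × 397 = 3176
    Σ(formed) = 3846 kJ
  ΔH_1 = 3780 − 3846 = −66 kJ
Reaction 2:
  Bonds broken (reactants):
    N-H: 12 × 399 = 4788
    O=O: 3 × 485 = 1455
    Σ(broken) = 6243 kJ
  Bonds formed (products):
    N≡N: 2 × 972 = 1944
    O-H: 12 × 472 = 5664
    Σ(formed) = 7608 kJ
  ΔH_2 = 6243 − 7608 = −1365 kJ
ΔH_1 − ΔH_2 = +1299 kJ, so reaction 2 has the more negative ΔH; |ΔH_1 − ΔH_2| = 1299 kJ.

Reaction 2, by 1299 kJ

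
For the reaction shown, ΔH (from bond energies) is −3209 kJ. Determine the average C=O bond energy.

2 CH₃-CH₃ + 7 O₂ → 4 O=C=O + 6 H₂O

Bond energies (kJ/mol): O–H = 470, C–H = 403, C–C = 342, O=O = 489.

D(C=O) ≈ 814 kJ/mol

Let D be the C=O bond energy.
Σ(broken) = 2×342 + 12×403 + 7×489 = 8943
Σ(formed) = 8×D + 12×470 = 5640 + 8D
ΔH = Σ(broken) − Σ(formed) = (8943) − (5640 + 8D) = +3303 − 8D
Setting this equal to −3209 kJ gives 8D = 6512, so D = 814 kJ/mol.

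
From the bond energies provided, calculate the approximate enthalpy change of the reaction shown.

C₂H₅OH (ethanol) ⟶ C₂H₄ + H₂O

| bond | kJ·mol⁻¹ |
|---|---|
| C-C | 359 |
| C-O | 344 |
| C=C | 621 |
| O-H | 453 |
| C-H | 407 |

Bonds broken (reactants):
  C-C: 1 × 359 = 359
  C-H: 5 × 407 = 2035
  C-O: 1 × 344 = 344
  O-H: 1 × 453 = 453
  Σ(broken) = 3191 kJ
Bonds formed (products):
  C-H: 4 × 407 = 1628
  C=C: 1 × 621 = 621
  O-H: 2 × 453 = 906
  Σ(formed) = 3155 kJ
ΔH = Σ(broken) − Σ(formed) = 3191 − 3155 = +36 kJ

ΔH ≈ +36 kJ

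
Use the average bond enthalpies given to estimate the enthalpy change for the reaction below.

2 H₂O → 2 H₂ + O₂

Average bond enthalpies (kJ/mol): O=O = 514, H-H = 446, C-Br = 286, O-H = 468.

ΔH ≈ +466 kJ

Bonds broken (reactants):
  O-H: 4 × 468 = 1872
  Σ(broken) = 1872 kJ
Bonds formed (products):
  H-H: 2 × 446 = 892
  O=O: 1 × 514 = 514
  Σ(formed) = 1406 kJ
ΔH = Σ(broken) − Σ(formed) = 1872 − 1406 = +466 kJ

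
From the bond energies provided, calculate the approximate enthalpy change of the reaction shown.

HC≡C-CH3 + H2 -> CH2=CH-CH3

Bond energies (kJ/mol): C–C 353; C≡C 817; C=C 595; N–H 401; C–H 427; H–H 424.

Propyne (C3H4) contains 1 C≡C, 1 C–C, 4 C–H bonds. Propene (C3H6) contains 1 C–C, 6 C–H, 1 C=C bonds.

Bonds broken (reactants):
  C≡C: 1 × 817 = 817
  C–C: 1 × 353 = 353
  C–H: 4 × 427 = 1708
  H–H: 1 × 424 = 424
  Σ(broken) = 3302 kJ
Bonds formed (products):
  C–C: 1 × 353 = 353
  C–H: 6 × 427 = 2562
  C=C: 1 × 595 = 595
  Σ(formed) = 3510 kJ
ΔH = Σ(broken) − Σ(formed) = 3302 − 3510 = −208 kJ

ΔH ≈ −208 kJ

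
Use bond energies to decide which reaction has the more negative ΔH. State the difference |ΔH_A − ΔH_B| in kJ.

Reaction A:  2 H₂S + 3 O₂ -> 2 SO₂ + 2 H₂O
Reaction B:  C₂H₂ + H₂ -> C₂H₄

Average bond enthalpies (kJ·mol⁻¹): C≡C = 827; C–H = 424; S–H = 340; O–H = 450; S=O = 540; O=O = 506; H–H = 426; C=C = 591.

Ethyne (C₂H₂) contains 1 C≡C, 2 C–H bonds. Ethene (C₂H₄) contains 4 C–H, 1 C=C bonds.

Reaction A, by 896 kJ

Reaction A:
  Bonds broken (reactants):
    O=O: 3 × 506 = 1518
    S–H: 4 × 340 = 1360
    Σ(broken) = 2878 kJ
  Bonds formed (products):
    O–H: 4 × 450 = 1800
    S=O: 4 × 540 = 2160
    Σ(formed) = 3960 kJ
  ΔH_A = 2878 − 3960 = −1082 kJ
Reaction B:
  Bonds broken (reactants):
    C≡C: 1 × 827 = 827
    C–H: 2 × 424 = 848
    H–H: 1 × 426 = 426
    Σ(broken) = 2101 kJ
  Bonds formed (products):
    C–H: 4 × 424 = 1696
    C=C: 1 × 591 = 591
    Σ(formed) = 2287 kJ
  ΔH_B = 2101 − 2287 = −186 kJ
ΔH_A − ΔH_B = −896 kJ, so reaction A has the more negative ΔH; |ΔH_A − ΔH_B| = 896 kJ.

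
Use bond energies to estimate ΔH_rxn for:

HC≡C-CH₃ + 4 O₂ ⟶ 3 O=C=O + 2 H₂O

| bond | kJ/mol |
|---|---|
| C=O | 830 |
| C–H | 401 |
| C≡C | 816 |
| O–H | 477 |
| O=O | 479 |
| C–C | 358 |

ΔH ≈ −2194 kJ

Bonds broken (reactants):
  C≡C: 1 × 816 = 816
  C–C: 1 × 358 = 358
  C–H: 4 × 401 = 1604
  O=O: 4 × 479 = 1916
  Σ(broken) = 4694 kJ
Bonds formed (products):
  C=O: 6 × 830 = 4980
  O–H: 4 × 477 = 1908
  Σ(formed) = 6888 kJ
ΔH = Σ(broken) − Σ(formed) = 4694 − 6888 = −2194 kJ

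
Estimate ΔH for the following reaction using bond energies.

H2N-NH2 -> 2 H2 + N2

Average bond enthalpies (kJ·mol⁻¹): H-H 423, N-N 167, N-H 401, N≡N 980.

ΔH ≈ −55 kJ

Bonds broken (reactants):
  N-H: 4 × 401 = 1604
  N-N: 1 × 167 = 167
  Σ(broken) = 1771 kJ
Bonds formed (products):
  H-H: 2 × 423 = 846
  N≡N: 1 × 980 = 980
  Σ(formed) = 1826 kJ
ΔH = Σ(broken) − Σ(formed) = 1771 − 1826 = −55 kJ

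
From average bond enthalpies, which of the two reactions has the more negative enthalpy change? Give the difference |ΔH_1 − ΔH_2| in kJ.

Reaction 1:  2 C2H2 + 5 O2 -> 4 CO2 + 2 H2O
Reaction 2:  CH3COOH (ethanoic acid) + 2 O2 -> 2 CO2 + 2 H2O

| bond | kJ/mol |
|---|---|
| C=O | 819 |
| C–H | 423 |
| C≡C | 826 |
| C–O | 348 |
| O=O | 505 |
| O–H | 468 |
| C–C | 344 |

Reaction 1:
  Bonds broken (reactants):
    C≡C: 2 × 826 = 1652
    C–H: 4 × 423 = 1692
    O=O: 5 × 505 = 2525
    Σ(broken) = 5869 kJ
  Bonds formed (products):
    C=O: 8 × 819 = 6552
    O–H: 4 × 468 = 1872
    Σ(formed) = 8424 kJ
  ΔH_1 = 5869 − 8424 = −2555 kJ
Reaction 2:
  Bonds broken (reactants):
    C–C: 1 × 344 = 344
    C–H: 3 × 423 = 1269
    C–O: 1 × 348 = 348
    C=O: 1 × 819 = 819
    O–H: 1 × 468 = 468
    O=O: 2 × 505 = 1010
    Σ(broken) = 4258 kJ
  Bonds formed (products):
    C=O: 4 × 819 = 3276
    O–H: 4 × 468 = 1872
    Σ(formed) = 5148 kJ
  ΔH_2 = 4258 − 5148 = −890 kJ
ΔH_1 − ΔH_2 = −1665 kJ, so reaction 1 has the more negative ΔH; |ΔH_1 − ΔH_2| = 1665 kJ.

Reaction 1, by 1665 kJ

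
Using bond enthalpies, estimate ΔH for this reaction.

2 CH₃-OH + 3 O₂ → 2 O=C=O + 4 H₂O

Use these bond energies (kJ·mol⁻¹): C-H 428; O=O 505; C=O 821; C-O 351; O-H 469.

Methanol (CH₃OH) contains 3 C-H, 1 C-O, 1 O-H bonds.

ΔH ≈ −1313 kJ

Bonds broken (reactants):
  C-H: 6 × 428 = 2568
  C-O: 2 × 351 = 702
  O-H: 2 × 469 = 938
  O=O: 3 × 505 = 1515
  Σ(broken) = 5723 kJ
Bonds formed (products):
  C=O: 4 × 821 = 3284
  O-H: 8 × 469 = 3752
  Σ(formed) = 7036 kJ
ΔH = Σ(broken) − Σ(formed) = 5723 − 7036 = −1313 kJ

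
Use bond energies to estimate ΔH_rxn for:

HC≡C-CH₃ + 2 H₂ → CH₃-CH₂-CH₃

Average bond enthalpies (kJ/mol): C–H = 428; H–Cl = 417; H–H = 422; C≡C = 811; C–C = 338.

Bonds broken (reactants):
  C≡C: 1 × 811 = 811
  C–C: 1 × 338 = 338
  C–H: 4 × 428 = 1712
  H–H: 2 × 422 = 844
  Σ(broken) = 3705 kJ
Bonds formed (products):
  C–C: 2 × 338 = 676
  C–H: 8 × 428 = 3424
  Σ(formed) = 4100 kJ
ΔH = Σ(broken) − Σ(formed) = 3705 − 4100 = −395 kJ

ΔH ≈ −395 kJ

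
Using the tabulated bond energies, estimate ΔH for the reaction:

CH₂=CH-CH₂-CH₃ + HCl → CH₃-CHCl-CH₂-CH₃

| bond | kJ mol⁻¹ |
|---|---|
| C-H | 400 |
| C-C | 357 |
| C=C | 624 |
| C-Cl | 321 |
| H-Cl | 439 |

Bonds broken (reactants):
  C-C: 2 × 357 = 714
  C-H: 8 × 400 = 3200
  C=C: 1 × 624 = 624
  H-Cl: 1 × 439 = 439
  Σ(broken) = 4977 kJ
Bonds formed (products):
  C-C: 3 × 357 = 1071
  C-Cl: 1 × 321 = 321
  C-H: 9 × 400 = 3600
  Σ(formed) = 4992 kJ
ΔH = Σ(broken) − Σ(formed) = 4977 − 4992 = −15 kJ

ΔH ≈ −15 kJ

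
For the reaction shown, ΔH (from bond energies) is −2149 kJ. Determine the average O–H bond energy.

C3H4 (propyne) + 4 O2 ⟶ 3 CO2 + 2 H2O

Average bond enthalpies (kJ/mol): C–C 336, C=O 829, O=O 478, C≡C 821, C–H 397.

Let D be the O–H bond energy.
Σ(broken) = 1×821 + 1×336 + 4×397 + 4×478 = 4657
Σ(formed) = 6×829 + 4×D = 4974 + 4D
ΔH = Σ(broken) − Σ(formed) = (4657) − (4974 + 4D) = −317 − 4D
Setting this equal to −2149 kJ gives 4D = 1832, so D = 458 kJ/mol.

D(O–H) ≈ 458 kJ/mol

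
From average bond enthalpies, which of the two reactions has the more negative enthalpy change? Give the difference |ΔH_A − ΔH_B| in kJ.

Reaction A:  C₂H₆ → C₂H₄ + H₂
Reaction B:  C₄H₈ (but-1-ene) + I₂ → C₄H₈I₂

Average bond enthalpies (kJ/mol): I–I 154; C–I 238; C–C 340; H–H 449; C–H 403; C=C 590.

Reaction A:
  Bonds broken (reactants):
    C–C: 1 × 340 = 340
    C–H: 6 × 403 = 2418
    Σ(broken) = 2758 kJ
  Bonds formed (products):
    C–H: 4 × 403 = 1612
    C=C: 1 × 590 = 590
    H–H: 1 × 449 = 449
    Σ(formed) = 2651 kJ
  ΔH_A = 2758 − 2651 = +107 kJ
Reaction B:
  Bonds broken (reactants):
    C–C: 2 × 340 = 680
    C–H: 8 × 403 = 3224
    C=C: 1 × 590 = 590
    I–I: 1 × 154 = 154
    Σ(broken) = 4648 kJ
  Bonds formed (products):
    C–C: 3 × 340 = 1020
    C–H: 8 × 403 = 3224
    C–I: 2 × 238 = 476
    Σ(formed) = 4720 kJ
  ΔH_B = 4648 − 4720 = −72 kJ
ΔH_A − ΔH_B = +179 kJ, so reaction B has the more negative ΔH; |ΔH_A − ΔH_B| = 179 kJ.

Reaction B, by 179 kJ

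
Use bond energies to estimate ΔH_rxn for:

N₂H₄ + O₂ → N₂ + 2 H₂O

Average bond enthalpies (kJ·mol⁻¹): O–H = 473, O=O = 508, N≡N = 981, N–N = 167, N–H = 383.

Bonds broken (reactants):
  N–H: 4 × 383 = 1532
  N–N: 1 × 167 = 167
  O=O: 1 × 508 = 508
  Σ(broken) = 2207 kJ
Bonds formed (products):
  N≡N: 1 × 981 = 981
  O–H: 4 × 473 = 1892
  Σ(formed) = 2873 kJ
ΔH = Σ(broken) − Σ(formed) = 2207 − 2873 = −666 kJ

ΔH ≈ −666 kJ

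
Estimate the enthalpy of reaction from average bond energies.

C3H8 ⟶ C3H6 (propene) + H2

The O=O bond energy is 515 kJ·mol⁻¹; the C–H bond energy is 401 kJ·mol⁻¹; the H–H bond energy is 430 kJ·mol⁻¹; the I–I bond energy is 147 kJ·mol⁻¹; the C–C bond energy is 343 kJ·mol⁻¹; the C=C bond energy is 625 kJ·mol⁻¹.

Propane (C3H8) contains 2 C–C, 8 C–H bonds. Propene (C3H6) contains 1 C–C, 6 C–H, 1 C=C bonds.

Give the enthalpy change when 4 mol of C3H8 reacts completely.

ΔH = +360 kJ

Bonds broken (reactants):
  C–C: 2 × 343 = 686
  C–H: 8 × 401 = 3208
  Σ(broken) = 3894 kJ
Bonds formed (products):
  C–C: 1 × 343 = 343
  C–H: 6 × 401 = 2406
  C=C: 1 × 625 = 625
  H–H: 1 × 430 = 430
  Σ(formed) = 3804 kJ
ΔH = Σ(broken) − Σ(formed) = 3894 − 3804 = +90 kJ
For 4× the reaction as written: 4 × (+90) = +360 kJ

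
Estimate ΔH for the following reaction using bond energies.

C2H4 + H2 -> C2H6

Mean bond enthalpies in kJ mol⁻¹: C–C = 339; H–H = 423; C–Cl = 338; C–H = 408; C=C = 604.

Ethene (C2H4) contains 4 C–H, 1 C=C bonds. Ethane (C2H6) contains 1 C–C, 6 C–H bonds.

Bonds broken (reactants):
  C–H: 4 × 408 = 1632
  C=C: 1 × 604 = 604
  H–H: 1 × 423 = 423
  Σ(broken) = 2659 kJ
Bonds formed (products):
  C–C: 1 × 339 = 339
  C–H: 6 × 408 = 2448
  Σ(formed) = 2787 kJ
ΔH = Σ(broken) − Σ(formed) = 2659 − 2787 = −128 kJ

ΔH ≈ −128 kJ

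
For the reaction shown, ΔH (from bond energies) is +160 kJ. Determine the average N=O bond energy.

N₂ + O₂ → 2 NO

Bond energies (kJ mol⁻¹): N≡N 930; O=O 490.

D(N=O) ≈ 630 kJ/mol

Let D be the N=O bond energy.
Σ(broken) = 1×930 + 1×490 = 1420
Σ(formed) = 2×D = 2D
ΔH = Σ(broken) − Σ(formed) = (1420) − (2D) = +1420 − 2D
Setting this equal to +160 kJ gives 2D = 1260, so D = 630 kJ/mol.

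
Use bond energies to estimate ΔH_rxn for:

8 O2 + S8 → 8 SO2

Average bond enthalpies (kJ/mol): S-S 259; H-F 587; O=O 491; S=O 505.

Bonds broken (reactants):
  O=O: 8 × 491 = 3928
  S-S: 8 × 259 = 2072
  Σ(broken) = 6000 kJ
Bonds formed (products):
  S=O: 16 × 505 = 8080
  Σ(formed) = 8080 kJ
ΔH = Σ(broken) − Σ(formed) = 6000 − 8080 = −2080 kJ

ΔH ≈ −2080 kJ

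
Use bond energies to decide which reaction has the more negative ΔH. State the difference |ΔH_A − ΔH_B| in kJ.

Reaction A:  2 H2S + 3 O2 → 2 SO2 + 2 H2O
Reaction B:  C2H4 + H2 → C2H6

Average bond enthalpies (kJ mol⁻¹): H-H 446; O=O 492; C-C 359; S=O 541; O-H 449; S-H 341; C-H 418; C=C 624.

Reaction A:
  Bonds broken (reactants):
    O=O: 3 × 492 = 1476
    S-H: 4 × 341 = 1364
    Σ(broken) = 2840 kJ
  Bonds formed (products):
    O-H: 4 × 449 = 1796
    S=O: 4 × 541 = 2164
    Σ(formed) = 3960 kJ
  ΔH_A = 2840 − 3960 = −1120 kJ
Reaction B:
  Bonds broken (reactants):
    C-H: 4 × 418 = 1672
    C=C: 1 × 624 = 624
    H-H: 1 × 446 = 446
    Σ(broken) = 2742 kJ
  Bonds formed (products):
    C-C: 1 × 359 = 359
    C-H: 6 × 418 = 2508
    Σ(formed) = 2867 kJ
  ΔH_B = 2742 − 2867 = −125 kJ
ΔH_A − ΔH_B = −995 kJ, so reaction A has the more negative ΔH; |ΔH_A − ΔH_B| = 995 kJ.

Reaction A, by 995 kJ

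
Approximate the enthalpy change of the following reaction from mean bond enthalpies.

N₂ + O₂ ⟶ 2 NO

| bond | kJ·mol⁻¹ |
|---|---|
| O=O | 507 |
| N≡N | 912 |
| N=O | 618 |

ΔH ≈ +183 kJ

Bonds broken (reactants):
  N≡N: 1 × 912 = 912
  O=O: 1 × 507 = 507
  Σ(broken) = 1419 kJ
Bonds formed (products):
  N=O: 2 × 618 = 1236
  Σ(formed) = 1236 kJ
ΔH = Σ(broken) − Σ(formed) = 1419 − 1236 = +183 kJ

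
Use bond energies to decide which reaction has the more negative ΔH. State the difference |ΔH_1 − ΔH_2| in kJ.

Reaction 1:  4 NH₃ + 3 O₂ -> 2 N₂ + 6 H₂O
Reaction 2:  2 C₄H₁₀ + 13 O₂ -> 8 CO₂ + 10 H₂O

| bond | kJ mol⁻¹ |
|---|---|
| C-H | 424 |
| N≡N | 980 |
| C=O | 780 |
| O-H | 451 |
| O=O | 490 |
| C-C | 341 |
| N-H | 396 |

Reaction 2, by 3454 kJ

Reaction 1:
  Bonds broken (reactants):
    N-H: 12 × 396 = 4752
    O=O: 3 × 490 = 1470
    Σ(broken) = 6222 kJ
  Bonds formed (products):
    N≡N: 2 × 980 = 1960
    O-H: 12 × 451 = 5412
    Σ(formed) = 7372 kJ
  ΔH_1 = 6222 − 7372 = −1150 kJ
Reaction 2:
  Bonds broken (reactants):
    C-C: 6 × 341 = 2046
    C-H: 20 × 424 = 8480
    O=O: 13 × 490 = 6370
    Σ(broken) = 16896 kJ
  Bonds formed (products):
    C=O: 16 × 780 = 12480
    O-H: 20 × 451 = 9020
    Σ(formed) = 21500 kJ
  ΔH_2 = 16896 − 21500 = −4604 kJ
ΔH_1 − ΔH_2 = +3454 kJ, so reaction 2 has the more negative ΔH; |ΔH_1 − ΔH_2| = 3454 kJ.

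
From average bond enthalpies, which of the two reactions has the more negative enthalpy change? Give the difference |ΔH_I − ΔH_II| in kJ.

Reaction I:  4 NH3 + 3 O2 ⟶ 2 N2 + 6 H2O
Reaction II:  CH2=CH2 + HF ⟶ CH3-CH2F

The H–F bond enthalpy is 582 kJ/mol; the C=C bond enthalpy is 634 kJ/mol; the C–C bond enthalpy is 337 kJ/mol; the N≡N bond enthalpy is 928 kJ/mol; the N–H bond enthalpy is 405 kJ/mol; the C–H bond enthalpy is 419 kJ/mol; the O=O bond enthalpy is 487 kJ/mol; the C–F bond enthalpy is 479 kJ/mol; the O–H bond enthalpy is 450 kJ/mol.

Reaction I, by 916 kJ

Reaction I:
  Bonds broken (reactants):
    N–H: 12 × 405 = 4860
    O=O: 3 × 487 = 1461
    Σ(broken) = 6321 kJ
  Bonds formed (products):
    N≡N: 2 × 928 = 1856
    O–H: 12 × 450 = 5400
    Σ(formed) = 7256 kJ
  ΔH_I = 6321 − 7256 = −935 kJ
Reaction II:
  Bonds broken (reactants):
    C–H: 4 × 419 = 1676
    C=C: 1 × 634 = 634
    H–F: 1 × 582 = 582
    Σ(broken) = 2892 kJ
  Bonds formed (products):
    C–C: 1 × 337 = 337
    C–F: 1 × 479 = 479
    C–H: 5 × 419 = 2095
    Σ(formed) = 2911 kJ
  ΔH_II = 2892 − 2911 = −19 kJ
ΔH_I − ΔH_II = −916 kJ, so reaction I has the more negative ΔH; |ΔH_I − ΔH_II| = 916 kJ.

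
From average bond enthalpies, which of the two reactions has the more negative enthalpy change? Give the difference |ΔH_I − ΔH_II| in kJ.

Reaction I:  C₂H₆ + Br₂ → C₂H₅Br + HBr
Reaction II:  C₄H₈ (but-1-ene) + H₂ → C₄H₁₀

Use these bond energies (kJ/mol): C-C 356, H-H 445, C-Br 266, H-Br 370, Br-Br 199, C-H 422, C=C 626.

Reaction I:
  Bonds broken (reactants):
    Br-Br: 1 × 199 = 199
    C-C: 1 × 356 = 356
    C-H: 6 × 422 = 2532
    Σ(broken) = 3087 kJ
  Bonds formed (products):
    C-Br: 1 × 266 = 266
    C-C: 1 × 356 = 356
    C-H: 5 × 422 = 2110
    H-Br: 1 × 370 = 370
    Σ(formed) = 3102 kJ
  ΔH_I = 3087 − 3102 = −15 kJ
Reaction II:
  Bonds broken (reactants):
    C-C: 2 × 356 = 712
    C-H: 8 × 422 = 3376
    C=C: 1 × 626 = 626
    H-H: 1 × 445 = 445
    Σ(broken) = 5159 kJ
  Bonds formed (products):
    C-C: 3 × 356 = 1068
    C-H: 10 × 422 = 4220
    Σ(formed) = 5288 kJ
  ΔH_II = 5159 − 5288 = −129 kJ
ΔH_I − ΔH_II = +114 kJ, so reaction II has the more negative ΔH; |ΔH_I − ΔH_II| = 114 kJ.

Reaction II, by 114 kJ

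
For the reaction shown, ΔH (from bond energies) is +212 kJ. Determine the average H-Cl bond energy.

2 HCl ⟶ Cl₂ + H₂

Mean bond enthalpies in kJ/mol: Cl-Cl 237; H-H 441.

Let D be the H-Cl bond energy.
Σ(broken) = 2×D = 2D
Σ(formed) = 1×237 + 1×441 = 678
ΔH = Σ(broken) − Σ(formed) = (2D) − (678) = −678 + 2D
Setting this equal to +212 kJ gives 2D = 890, so D = 445 kJ/mol.

D(H-Cl) ≈ 445 kJ/mol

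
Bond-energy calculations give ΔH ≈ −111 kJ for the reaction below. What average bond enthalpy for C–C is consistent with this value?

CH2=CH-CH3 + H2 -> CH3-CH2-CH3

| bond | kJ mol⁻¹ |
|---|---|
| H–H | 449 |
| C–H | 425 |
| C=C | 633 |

D(C–C) ≈ 343 kJ/mol

Let D be the C–C bond energy.
Σ(broken) = 1×D + 6×425 + 1×633 + 1×449 = 3632 + D
Σ(formed) = 2×D + 8×425 = 3400 + 2D
ΔH = Σ(broken) − Σ(formed) = (3632 + D) − (3400 + 2D) = +232 − D
Setting this equal to −111 kJ gives D = 343 kJ/mol.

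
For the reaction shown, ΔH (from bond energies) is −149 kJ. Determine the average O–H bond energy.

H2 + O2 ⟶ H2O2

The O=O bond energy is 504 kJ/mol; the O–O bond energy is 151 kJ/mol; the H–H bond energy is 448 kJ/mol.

Let D be the O–H bond energy.
Σ(broken) = 1×448 + 1×504 = 952
Σ(formed) = 2×D + 1×151 = 151 + 2D
ΔH = Σ(broken) − Σ(formed) = (952) − (151 + 2D) = +801 − 2D
Setting this equal to −149 kJ gives 2D = 950, so D = 475 kJ/mol.

D(O–H) ≈ 475 kJ/mol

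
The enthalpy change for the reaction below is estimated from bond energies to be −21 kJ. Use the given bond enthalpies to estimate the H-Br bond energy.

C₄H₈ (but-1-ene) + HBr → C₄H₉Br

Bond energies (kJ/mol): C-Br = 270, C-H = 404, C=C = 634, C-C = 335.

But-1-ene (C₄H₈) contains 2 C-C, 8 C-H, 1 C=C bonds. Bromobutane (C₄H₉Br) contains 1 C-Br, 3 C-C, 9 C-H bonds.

D(H-Br) ≈ 354 kJ/mol

Let D be the H-Br bond energy.
Σ(broken) = 2×335 + 8×404 + 1×634 + 1×D = 4536 + D
Σ(formed) = 1×270 + 3×335 + 9×404 = 4911
ΔH = Σ(broken) − Σ(formed) = (4536 + D) − (4911) = −375 + D
Setting this equal to −21 kJ gives D = 354 kJ/mol.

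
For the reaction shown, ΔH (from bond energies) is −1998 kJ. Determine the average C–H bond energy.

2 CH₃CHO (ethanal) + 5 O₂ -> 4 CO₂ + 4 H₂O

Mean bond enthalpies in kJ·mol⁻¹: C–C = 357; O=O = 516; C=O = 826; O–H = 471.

D(C–H) ≈ 429 kJ/mol

Let D be the C–H bond energy.
Σ(broken) = 2×357 + 8×D + 2×826 + 5×516 = 4946 + 8D
Σ(formed) = 8×826 + 8×471 = 10376
ΔH = Σ(broken) − Σ(formed) = (4946 + 8D) − (10376) = −5430 + 8D
Setting this equal to −1998 kJ gives 8D = 3432, so D = 429 kJ/mol.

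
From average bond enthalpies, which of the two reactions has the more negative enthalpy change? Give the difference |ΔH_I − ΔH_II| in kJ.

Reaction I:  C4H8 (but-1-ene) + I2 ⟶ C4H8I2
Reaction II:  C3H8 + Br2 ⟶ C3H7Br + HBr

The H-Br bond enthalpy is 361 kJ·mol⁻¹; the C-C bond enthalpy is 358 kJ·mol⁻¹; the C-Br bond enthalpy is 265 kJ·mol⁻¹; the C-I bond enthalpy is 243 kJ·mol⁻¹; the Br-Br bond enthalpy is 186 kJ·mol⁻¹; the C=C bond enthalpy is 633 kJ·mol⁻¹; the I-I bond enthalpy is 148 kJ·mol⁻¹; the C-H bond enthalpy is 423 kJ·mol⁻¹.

Reaction I, by 46 kJ

Reaction I:
  Bonds broken (reactants):
    C-C: 2 × 358 = 716
    C-H: 8 × 423 = 3384
    C=C: 1 × 633 = 633
    I-I: 1 × 148 = 148
    Σ(broken) = 4881 kJ
  Bonds formed (products):
    C-C: 3 × 358 = 1074
    C-H: 8 × 423 = 3384
    C-I: 2 × 243 = 486
    Σ(formed) = 4944 kJ
  ΔH_I = 4881 − 4944 = −63 kJ
Reaction II:
  Bonds broken (reactants):
    Br-Br: 1 × 186 = 186
    C-C: 2 × 358 = 716
    C-H: 8 × 423 = 3384
    Σ(broken) = 4286 kJ
  Bonds formed (products):
    C-Br: 1 × 265 = 265
    C-C: 2 × 358 = 716
    C-H: 7 × 423 = 2961
    H-Br: 1 × 361 = 361
    Σ(formed) = 4303 kJ
  ΔH_II = 4286 − 4303 = −17 kJ
ΔH_I − ΔH_II = −46 kJ, so reaction I has the more negative ΔH; |ΔH_I − ΔH_II| = 46 kJ.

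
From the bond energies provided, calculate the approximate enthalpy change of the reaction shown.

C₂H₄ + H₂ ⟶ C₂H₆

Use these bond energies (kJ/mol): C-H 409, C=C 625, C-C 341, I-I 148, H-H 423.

Bonds broken (reactants):
  C-H: 4 × 409 = 1636
  C=C: 1 × 625 = 625
  H-H: 1 × 423 = 423
  Σ(broken) = 2684 kJ
Bonds formed (products):
  C-C: 1 × 341 = 341
  C-H: 6 × 409 = 2454
  Σ(formed) = 2795 kJ
ΔH = Σ(broken) − Σ(formed) = 2684 − 2795 = −111 kJ

ΔH ≈ −111 kJ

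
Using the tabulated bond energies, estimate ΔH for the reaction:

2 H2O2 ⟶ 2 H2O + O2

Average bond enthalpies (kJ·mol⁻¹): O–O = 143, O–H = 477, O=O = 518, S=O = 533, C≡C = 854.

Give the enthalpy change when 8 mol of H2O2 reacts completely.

Bonds broken (reactants):
  O–H: 4 × 477 = 1908
  O–O: 2 × 143 = 286
  Σ(broken) = 2194 kJ
Bonds formed (products):
  O–H: 4 × 477 = 1908
  O=O: 1 × 518 = 518
  Σ(formed) = 2426 kJ
ΔH = Σ(broken) − Σ(formed) = 2194 − 2426 = −232 kJ
For 4× the reaction as written: 4 × (−232) = −928 kJ

ΔH = −928 kJ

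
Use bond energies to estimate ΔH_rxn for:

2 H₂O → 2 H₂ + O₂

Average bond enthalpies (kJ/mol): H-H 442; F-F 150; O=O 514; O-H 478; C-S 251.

Bonds broken (reactants):
  O-H: 4 × 478 = 1912
  Σ(broken) = 1912 kJ
Bonds formed (products):
  H-H: 2 × 442 = 884
  O=O: 1 × 514 = 514
  Σ(formed) = 1398 kJ
ΔH = Σ(broken) − Σ(formed) = 1912 − 1398 = +514 kJ

ΔH ≈ +514 kJ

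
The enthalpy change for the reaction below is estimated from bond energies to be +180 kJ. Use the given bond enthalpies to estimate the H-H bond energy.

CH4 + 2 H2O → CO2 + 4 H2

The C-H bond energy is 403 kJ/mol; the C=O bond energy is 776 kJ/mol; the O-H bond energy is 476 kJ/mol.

D(H-H) ≈ 446 kJ/mol

Let D be the H-H bond energy.
Σ(broken) = 4×403 + 4×476 = 3516
Σ(formed) = 2×776 + 4×D = 1552 + 4D
ΔH = Σ(broken) − Σ(formed) = (3516) − (1552 + 4D) = +1964 − 4D
Setting this equal to +180 kJ gives 4D = 1784, so D = 446 kJ/mol.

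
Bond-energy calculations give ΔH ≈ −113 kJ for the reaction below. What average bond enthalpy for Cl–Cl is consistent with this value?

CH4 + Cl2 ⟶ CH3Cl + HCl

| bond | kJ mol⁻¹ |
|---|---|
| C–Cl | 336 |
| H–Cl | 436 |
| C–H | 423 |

Let D be the Cl–Cl bond energy.
Σ(broken) = 4×423 + 1×D = 1692 + D
Σ(formed) = 1×336 + 3×423 + 1×436 = 2041
ΔH = Σ(broken) − Σ(formed) = (1692 + D) − (2041) = −349 + D
Setting this equal to −113 kJ gives D = 236 kJ/mol.

D(Cl–Cl) ≈ 236 kJ/mol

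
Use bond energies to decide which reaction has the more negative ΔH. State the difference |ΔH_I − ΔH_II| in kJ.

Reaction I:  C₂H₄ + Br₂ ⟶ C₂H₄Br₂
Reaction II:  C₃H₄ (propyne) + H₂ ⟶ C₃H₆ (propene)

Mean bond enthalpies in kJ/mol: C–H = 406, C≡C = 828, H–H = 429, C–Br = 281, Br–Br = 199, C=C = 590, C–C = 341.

Reaction II, by 31 kJ

Reaction I:
  Bonds broken (reactants):
    Br–Br: 1 × 199 = 199
    C–H: 4 × 406 = 1624
    C=C: 1 × 590 = 590
    Σ(broken) = 2413 kJ
  Bonds formed (products):
    C–Br: 2 × 281 = 562
    C–C: 1 × 341 = 341
    C–H: 4 × 406 = 1624
    Σ(formed) = 2527 kJ
  ΔH_I = 2413 − 2527 = −114 kJ
Reaction II:
  Bonds broken (reactants):
    C≡C: 1 × 828 = 828
    C–C: 1 × 341 = 341
    C–H: 4 × 406 = 1624
    H–H: 1 × 429 = 429
    Σ(broken) = 3222 kJ
  Bonds formed (products):
    C–C: 1 × 341 = 341
    C–H: 6 × 406 = 2436
    C=C: 1 × 590 = 590
    Σ(formed) = 3367 kJ
  ΔH_II = 3222 − 3367 = −145 kJ
ΔH_I − ΔH_II = +31 kJ, so reaction II has the more negative ΔH; |ΔH_I − ΔH_II| = 31 kJ.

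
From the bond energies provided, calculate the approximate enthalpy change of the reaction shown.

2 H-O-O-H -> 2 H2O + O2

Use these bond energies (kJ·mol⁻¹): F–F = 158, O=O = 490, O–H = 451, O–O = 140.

Bonds broken (reactants):
  O–H: 4 × 451 = 1804
  O–O: 2 × 140 = 280
  Σ(broken) = 2084 kJ
Bonds formed (products):
  O–H: 4 × 451 = 1804
  O=O: 1 × 490 = 490
  Σ(formed) = 2294 kJ
ΔH = Σ(broken) − Σ(formed) = 2084 − 2294 = −210 kJ

ΔH ≈ −210 kJ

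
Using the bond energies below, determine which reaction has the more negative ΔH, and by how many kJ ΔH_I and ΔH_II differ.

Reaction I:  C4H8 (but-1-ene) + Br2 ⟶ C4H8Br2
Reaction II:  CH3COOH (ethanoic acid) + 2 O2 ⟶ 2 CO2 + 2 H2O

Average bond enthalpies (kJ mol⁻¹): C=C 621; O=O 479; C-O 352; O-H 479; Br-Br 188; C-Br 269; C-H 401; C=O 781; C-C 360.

Reaction II, by 818 kJ

Reaction I:
  Bonds broken (reactants):
    Br-Br: 1 × 188 = 188
    C-C: 2 × 360 = 720
    C-H: 8 × 401 = 3208
    C=C: 1 × 621 = 621
    Σ(broken) = 4737 kJ
  Bonds formed (products):
    C-Br: 2 × 269 = 538
    C-C: 3 × 360 = 1080
    C-H: 8 × 401 = 3208
    Σ(formed) = 4826 kJ
  ΔH_I = 4737 − 4826 = −89 kJ
Reaction II:
  Bonds broken (reactants):
    C-C: 1 × 360 = 360
    C-H: 3 × 401 = 1203
    C-O: 1 × 352 = 352
    C=O: 1 × 781 = 781
    O-H: 1 × 479 = 479
    O=O: 2 × 479 = 958
    Σ(broken) = 4133 kJ
  Bonds formed (products):
    C=O: 4 × 781 = 3124
    O-H: 4 × 479 = 1916
    Σ(formed) = 5040 kJ
  ΔH_II = 4133 − 5040 = −907 kJ
ΔH_I − ΔH_II = +818 kJ, so reaction II has the more negative ΔH; |ΔH_I − ΔH_II| = 818 kJ.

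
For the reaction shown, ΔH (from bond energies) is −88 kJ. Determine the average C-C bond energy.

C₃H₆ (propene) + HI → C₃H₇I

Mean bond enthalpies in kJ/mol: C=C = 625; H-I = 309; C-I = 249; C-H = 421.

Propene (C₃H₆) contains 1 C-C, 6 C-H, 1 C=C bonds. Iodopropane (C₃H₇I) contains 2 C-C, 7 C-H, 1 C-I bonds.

Let D be the C-C bond energy.
Σ(broken) = 1×D + 6×421 + 1×625 + 1×309 = 3460 + D
Σ(formed) = 2×D + 7×421 + 1×249 = 3196 + 2D
ΔH = Σ(broken) − Σ(formed) = (3460 + D) − (3196 + 2D) = +264 − D
Setting this equal to −88 kJ gives D = 352 kJ/mol.

D(C-C) ≈ 352 kJ/mol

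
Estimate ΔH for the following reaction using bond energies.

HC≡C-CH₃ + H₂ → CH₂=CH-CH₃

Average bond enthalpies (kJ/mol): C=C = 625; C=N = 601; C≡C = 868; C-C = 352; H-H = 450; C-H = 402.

ΔH ≈ −111 kJ

Bonds broken (reactants):
  C≡C: 1 × 868 = 868
  C-C: 1 × 352 = 352
  C-H: 4 × 402 = 1608
  H-H: 1 × 450 = 450
  Σ(broken) = 3278 kJ
Bonds formed (products):
  C-C: 1 × 352 = 352
  C-H: 6 × 402 = 2412
  C=C: 1 × 625 = 625
  Σ(formed) = 3389 kJ
ΔH = Σ(broken) − Σ(formed) = 3278 − 3389 = −111 kJ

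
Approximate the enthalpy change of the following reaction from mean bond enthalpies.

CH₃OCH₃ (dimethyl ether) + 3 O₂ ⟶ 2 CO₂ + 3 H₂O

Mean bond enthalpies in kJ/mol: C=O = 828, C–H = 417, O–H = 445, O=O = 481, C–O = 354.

Bonds broken (reactants):
  C–H: 6 × 417 = 2502
  C–O: 2 × 354 = 708
  O=O: 3 × 481 = 1443
  Σ(broken) = 4653 kJ
Bonds formed (products):
  C=O: 4 × 828 = 3312
  O–H: 6 × 445 = 2670
  Σ(formed) = 5982 kJ
ΔH = Σ(broken) − Σ(formed) = 4653 − 5982 = −1329 kJ

ΔH ≈ −1329 kJ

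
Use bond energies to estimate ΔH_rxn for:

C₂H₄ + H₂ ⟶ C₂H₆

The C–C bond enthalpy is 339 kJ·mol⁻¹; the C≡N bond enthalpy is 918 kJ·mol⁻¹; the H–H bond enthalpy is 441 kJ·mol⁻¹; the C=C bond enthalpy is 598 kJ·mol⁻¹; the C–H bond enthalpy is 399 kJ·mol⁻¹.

ΔH ≈ −98 kJ

Bonds broken (reactants):
  C–H: 4 × 399 = 1596
  C=C: 1 × 598 = 598
  H–H: 1 × 441 = 441
  Σ(broken) = 2635 kJ
Bonds formed (products):
  C–C: 1 × 339 = 339
  C–H: 6 × 399 = 2394
  Σ(formed) = 2733 kJ
ΔH = Σ(broken) − Σ(formed) = 2635 − 2733 = −98 kJ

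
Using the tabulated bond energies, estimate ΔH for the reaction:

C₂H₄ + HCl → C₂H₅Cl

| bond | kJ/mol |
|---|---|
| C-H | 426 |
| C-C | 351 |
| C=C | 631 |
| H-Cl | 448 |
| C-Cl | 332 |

Bonds broken (reactants):
  C-H: 4 × 426 = 1704
  C=C: 1 × 631 = 631
  H-Cl: 1 × 448 = 448
  Σ(broken) = 2783 kJ
Bonds formed (products):
  C-C: 1 × 351 = 351
  C-Cl: 1 × 332 = 332
  C-H: 5 × 426 = 2130
  Σ(formed) = 2813 kJ
ΔH = Σ(broken) − Σ(formed) = 2783 − 2813 = −30 kJ

ΔH ≈ −30 kJ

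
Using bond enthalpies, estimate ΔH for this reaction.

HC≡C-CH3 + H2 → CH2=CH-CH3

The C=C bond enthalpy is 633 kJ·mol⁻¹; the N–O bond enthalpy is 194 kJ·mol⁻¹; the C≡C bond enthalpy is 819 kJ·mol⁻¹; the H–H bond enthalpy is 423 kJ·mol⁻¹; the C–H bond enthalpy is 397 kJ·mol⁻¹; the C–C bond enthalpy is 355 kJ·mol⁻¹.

Bonds broken (reactants):
  C≡C: 1 × 819 = 819
  C–C: 1 × 355 = 355
  C–H: 4 × 397 = 1588
  H–H: 1 × 423 = 423
  Σ(broken) = 3185 kJ
Bonds formed (products):
  C–C: 1 × 355 = 355
  C–H: 6 × 397 = 2382
  C=C: 1 × 633 = 633
  Σ(formed) = 3370 kJ
ΔH = Σ(broken) − Σ(formed) = 3185 − 3370 = −185 kJ

ΔH ≈ −185 kJ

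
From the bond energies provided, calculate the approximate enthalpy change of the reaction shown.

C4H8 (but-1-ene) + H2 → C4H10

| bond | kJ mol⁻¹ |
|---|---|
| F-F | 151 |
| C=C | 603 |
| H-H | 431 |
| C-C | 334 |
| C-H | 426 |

ΔH ≈ −152 kJ

Bonds broken (reactants):
  C-C: 2 × 334 = 668
  C-H: 8 × 426 = 3408
  C=C: 1 × 603 = 603
  H-H: 1 × 431 = 431
  Σ(broken) = 5110 kJ
Bonds formed (products):
  C-C: 3 × 334 = 1002
  C-H: 10 × 426 = 4260
  Σ(formed) = 5262 kJ
ΔH = Σ(broken) − Σ(formed) = 5110 − 5262 = −152 kJ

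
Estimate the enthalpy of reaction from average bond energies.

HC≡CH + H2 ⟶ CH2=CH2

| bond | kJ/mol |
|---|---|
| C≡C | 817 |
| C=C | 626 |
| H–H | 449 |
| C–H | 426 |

ΔH ≈ −212 kJ

Bonds broken (reactants):
  C≡C: 1 × 817 = 817
  C–H: 2 × 426 = 852
  H–H: 1 × 449 = 449
  Σ(broken) = 2118 kJ
Bonds formed (products):
  C–H: 4 × 426 = 1704
  C=C: 1 × 626 = 626
  Σ(formed) = 2330 kJ
ΔH = Σ(broken) − Σ(formed) = 2118 − 2330 = −212 kJ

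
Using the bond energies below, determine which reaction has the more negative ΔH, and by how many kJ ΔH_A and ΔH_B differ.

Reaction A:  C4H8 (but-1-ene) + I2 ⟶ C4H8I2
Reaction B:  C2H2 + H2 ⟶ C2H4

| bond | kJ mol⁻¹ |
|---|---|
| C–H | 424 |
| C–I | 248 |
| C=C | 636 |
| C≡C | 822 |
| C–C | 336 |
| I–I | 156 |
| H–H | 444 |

Reaction B, by 178 kJ

Reaction A:
  Bonds broken (reactants):
    C–C: 2 × 336 = 672
    C–H: 8 × 424 = 3392
    C=C: 1 × 636 = 636
    I–I: 1 × 156 = 156
    Σ(broken) = 4856 kJ
  Bonds formed (products):
    C–C: 3 × 336 = 1008
    C–H: 8 × 424 = 3392
    C–I: 2 × 248 = 496
    Σ(formed) = 4896 kJ
  ΔH_A = 4856 − 4896 = −40 kJ
Reaction B:
  Bonds broken (reactants):
    C≡C: 1 × 822 = 822
    C–H: 2 × 424 = 848
    H–H: 1 × 444 = 444
    Σ(broken) = 2114 kJ
  Bonds formed (products):
    C–H: 4 × 424 = 1696
    C=C: 1 × 636 = 636
    Σ(formed) = 2332 kJ
  ΔH_B = 2114 − 2332 = −218 kJ
ΔH_A − ΔH_B = +178 kJ, so reaction B has the more negative ΔH; |ΔH_A − ΔH_B| = 178 kJ.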